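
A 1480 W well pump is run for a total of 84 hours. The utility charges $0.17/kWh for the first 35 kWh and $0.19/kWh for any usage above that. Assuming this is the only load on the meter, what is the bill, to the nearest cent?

$22.92

Energy = 1.48 kW × 84 h = 124.32 kWh
Tier 1 (0–35 kWh): 35 × $0.17 = $5.95
Above 35 kWh: 89.32 × $0.19 = $16.9708
Bill = $22.92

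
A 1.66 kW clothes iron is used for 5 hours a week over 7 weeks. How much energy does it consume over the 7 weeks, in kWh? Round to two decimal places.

Runtime = 5 h/week × 7 weeks = 35 h
Energy = 1.66 kW × 35 h = 58.1 kWh

58.10 kWh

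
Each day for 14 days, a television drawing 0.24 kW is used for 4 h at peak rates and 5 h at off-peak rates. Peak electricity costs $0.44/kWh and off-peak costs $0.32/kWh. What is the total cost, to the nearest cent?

Peak energy = 0.24 kW × 4 h × 14 = 13.44 kWh
Off-peak energy = 0.24 kW × 5 h × 14 = 16.8 kWh
Cost = 13.44 × $0.44 + 16.8 × $0.32 = $5.9136 + $5.376 = $11.29

$11.29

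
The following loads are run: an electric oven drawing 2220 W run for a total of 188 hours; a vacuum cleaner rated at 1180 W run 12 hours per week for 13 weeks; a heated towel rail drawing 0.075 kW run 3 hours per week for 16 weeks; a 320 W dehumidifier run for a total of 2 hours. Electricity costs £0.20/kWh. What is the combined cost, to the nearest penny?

electric oven: 2.22 kW × 188 h = 417.36 kWh
vacuum cleaner: Runtime = 12 h/week × 13 weeks = 156 h
vacuum cleaner: 1.18 kW × 156 h = 184.08 kWh
heated towel rail: Runtime = 3 h/week × 16 weeks = 48 h
heated towel rail: 0.075 kW × 48 h = 3.6 kWh
dehumidifier: 0.32 kW × 2 h = 0.64 kWh
Total energy = 605.68 kWh
Cost = 605.68 × £0.20 = £121.14

£121.14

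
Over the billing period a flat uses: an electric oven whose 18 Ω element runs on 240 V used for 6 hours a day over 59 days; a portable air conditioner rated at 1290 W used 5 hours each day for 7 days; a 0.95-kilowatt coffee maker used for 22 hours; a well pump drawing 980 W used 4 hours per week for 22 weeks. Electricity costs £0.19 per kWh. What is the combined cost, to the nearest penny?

electric oven: Power = V²/R = 240²/18 = 3200 W = 3.2 kW
electric oven: Runtime = 6 h/day × 59 days = 354 h
electric oven: 3.2 kW × 354 h = 1132.8 kWh
portable air conditioner: Runtime = 5 h/day × 7 days = 35 h
portable air conditioner: 1.29 kW × 35 h = 45.15 kWh
coffee maker: 0.95 kW × 22 h = 20.9 kWh
well pump: Runtime = 4 h/week × 22 weeks = 88 h
well pump: 0.98 kW × 88 h = 86.24 kWh
Total energy = 1285.09 kWh
Cost = 1285.09 × £0.19 = £244.17

£244.17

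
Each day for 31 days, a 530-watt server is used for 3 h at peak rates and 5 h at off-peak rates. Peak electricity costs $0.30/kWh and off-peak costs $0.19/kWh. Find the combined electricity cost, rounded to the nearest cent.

Peak energy = 0.53 kW × 3 h × 31 = 49.29 kWh
Off-peak energy = 0.53 kW × 5 h × 31 = 82.15 kWh
Cost = 49.29 × $0.30 + 82.15 × $0.19 = $14.787 + $15.6085 = $30.40

$30.40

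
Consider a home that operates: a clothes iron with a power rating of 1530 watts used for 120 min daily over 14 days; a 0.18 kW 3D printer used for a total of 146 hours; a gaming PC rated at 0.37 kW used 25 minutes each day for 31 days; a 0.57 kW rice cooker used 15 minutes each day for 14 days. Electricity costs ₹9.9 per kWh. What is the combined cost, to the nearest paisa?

₹751.35

clothes iron: Runtime = 120 min × 14 = 1680 min = 28 h
clothes iron: 1.53 kW × 28 h = 42.84 kWh
3D printer: 0.18 kW × 146 h = 26.28 kWh
gaming PC: Runtime = 25 min × 31 = 775 min = 12.916666… h
gaming PC: 0.37 kW × 12.916666… h = 4.779166… kWh
rice cooker: Runtime = 15 min × 14 = 210 min = 3.5 h
rice cooker: 0.57 kW × 3.5 h = 1.995 kWh
Total energy = 75.894166… kWh
Cost = 75.894166… × ₹9.9 = ₹751.35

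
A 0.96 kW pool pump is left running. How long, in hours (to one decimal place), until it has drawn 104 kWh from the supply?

Hours = 104 kWh ÷ 0.96 kW = 108.3 h

108.3 h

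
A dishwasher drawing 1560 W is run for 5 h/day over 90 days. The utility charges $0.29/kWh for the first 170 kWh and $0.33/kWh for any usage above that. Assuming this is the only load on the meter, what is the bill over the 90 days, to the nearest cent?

Runtime = 5 h/day × 90 days = 450 h
Energy = 1.56 kW × 450 h = 702 kWh
Tier 1 (0–170 kWh): 170 × $0.29 = $49.3
Above 170 kWh: 532 × $0.33 = $175.56
Bill = $224.86

$224.86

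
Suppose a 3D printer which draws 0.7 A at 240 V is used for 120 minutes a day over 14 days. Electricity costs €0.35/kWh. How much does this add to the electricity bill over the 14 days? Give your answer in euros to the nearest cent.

€1.65

Power = 0.7 A × 240 V = 168 W = 0.168 kW
Runtime = 120 min × 14 = 1680 min = 28 h
Energy = 0.168 kW × 28 h = 4.704 kWh
Cost = 4.704 kWh × €0.35/kWh = €1.65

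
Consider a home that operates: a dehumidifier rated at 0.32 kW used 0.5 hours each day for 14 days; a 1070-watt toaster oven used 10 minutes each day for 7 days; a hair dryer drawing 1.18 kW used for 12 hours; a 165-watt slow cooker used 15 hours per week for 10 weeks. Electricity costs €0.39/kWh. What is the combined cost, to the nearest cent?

dehumidifier: Runtime = 0.5 h/day × 14 days = 7 h
dehumidifier: 0.32 kW × 7 h = 2.24 kWh
toaster oven: Runtime = 10 min × 7 = 70 min = 1.166666… h
toaster oven: 1.07 kW × 1.166666… h = 1.248333… kWh
hair dryer: 1.18 kW × 12 h = 14.16 kWh
slow cooker: Runtime = 15 h/week × 10 weeks = 150 h
slow cooker: 0.165 kW × 150 h = 24.75 kWh
Total energy = 42.398333… kWh
Cost = 42.398333… × €0.39 = €16.54

€16.54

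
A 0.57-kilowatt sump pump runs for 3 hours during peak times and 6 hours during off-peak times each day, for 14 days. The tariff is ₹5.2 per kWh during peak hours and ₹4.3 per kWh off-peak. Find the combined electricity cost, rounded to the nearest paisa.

₹330.37

Peak energy = 0.57 kW × 3 h × 14 = 23.94 kWh
Off-peak energy = 0.57 kW × 6 h × 14 = 47.88 kWh
Cost = 23.94 × ₹5.2 + 47.88 × ₹4.3 = ₹124.488 + ₹205.884 = ₹330.37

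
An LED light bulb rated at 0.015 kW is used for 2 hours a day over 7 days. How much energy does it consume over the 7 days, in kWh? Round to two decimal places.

Runtime = 2 h/day × 7 days = 14 h
Energy = 0.015 kW × 14 h = 0.21 kWh

0.21 kWh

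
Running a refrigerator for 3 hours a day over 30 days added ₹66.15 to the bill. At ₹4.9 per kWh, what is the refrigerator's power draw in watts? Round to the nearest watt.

Energy = ₹66.15 ÷ ₹4.9/kWh = 13.5 kWh
Runtime = 3 h/day × 30 days = 90 h
Power = 13.5 kWh ÷ 90 h = 0.15 kW = 150 W

150 W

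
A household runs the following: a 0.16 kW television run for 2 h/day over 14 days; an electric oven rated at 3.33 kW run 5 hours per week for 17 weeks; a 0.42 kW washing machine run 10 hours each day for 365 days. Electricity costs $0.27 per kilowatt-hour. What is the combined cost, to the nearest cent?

television: Runtime = 2 h/day × 14 days = 28 h
television: 0.16 kW × 28 h = 4.48 kWh
electric oven: Runtime = 5 h/week × 17 weeks = 85 h
electric oven: 3.33 kW × 85 h = 283.05 kWh
washing machine: Runtime = 10 h/day × 365 days = 3650 h
washing machine: 0.42 kW × 3650 h = 1533 kWh
Total energy = 1820.53 kWh
Cost = 1820.53 × $0.27 = $491.54

$491.54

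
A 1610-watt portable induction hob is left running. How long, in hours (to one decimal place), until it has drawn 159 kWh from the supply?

98.8 h

Hours = 159 kWh ÷ 1.61 kW = 98.8 h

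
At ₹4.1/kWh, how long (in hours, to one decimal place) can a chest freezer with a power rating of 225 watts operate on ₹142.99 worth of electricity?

155.0 h

Energy available = ₹142.99 ÷ ₹4.1/kWh = 34.8756 kWh
Hours = 34.8756 kWh ÷ 0.225 kW = 155.0 h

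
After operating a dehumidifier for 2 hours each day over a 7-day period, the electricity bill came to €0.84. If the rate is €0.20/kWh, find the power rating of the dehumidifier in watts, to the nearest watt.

Energy = €0.84 ÷ €0.20/kWh = 4.2 kWh
Runtime = 2 h/day × 7 days = 14 h
Power = 4.2 kWh ÷ 14 h = 0.3 kW = 300 W

300 W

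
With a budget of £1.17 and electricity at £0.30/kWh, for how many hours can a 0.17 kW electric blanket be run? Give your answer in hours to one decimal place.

22.9 h

Energy available = £1.17 ÷ £0.30/kWh = 3.9 kWh
Hours = 3.9 kWh ÷ 0.17 kW = 22.9 h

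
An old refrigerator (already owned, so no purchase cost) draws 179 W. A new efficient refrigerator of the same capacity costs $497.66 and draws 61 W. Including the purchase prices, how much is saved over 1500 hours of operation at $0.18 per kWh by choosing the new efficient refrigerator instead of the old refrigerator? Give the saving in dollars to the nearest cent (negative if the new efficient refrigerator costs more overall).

-$465.80

old refrigerator: $0.00 + (179/1000) kW × 1500 h × $0.18 = $0.00 + $48.33 = $48.33
new efficient refrigerator: $497.66 + (61/1000) kW × 1500 h × $0.18 = $497.66 + $16.47 = $514.13
Saving = $48.33 − $514.13 = −$465.8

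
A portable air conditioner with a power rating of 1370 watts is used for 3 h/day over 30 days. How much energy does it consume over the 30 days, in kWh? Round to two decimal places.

Runtime = 3 h/day × 30 days = 90 h
Energy = 1.37 kW × 90 h = 123.3 kWh

123.30 kWh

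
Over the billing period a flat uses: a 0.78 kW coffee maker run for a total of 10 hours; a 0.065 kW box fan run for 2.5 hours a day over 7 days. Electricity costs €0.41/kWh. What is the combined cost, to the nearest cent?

coffee maker: 0.78 kW × 10 h = 7.8 kWh
box fan: Runtime = 2.5 h/day × 7 days = 17.5 h
box fan: 0.065 kW × 17.5 h = 1.1375 kWh
Total energy = 8.9375 kWh
Cost = 8.9375 × €0.41 = €3.66

€3.66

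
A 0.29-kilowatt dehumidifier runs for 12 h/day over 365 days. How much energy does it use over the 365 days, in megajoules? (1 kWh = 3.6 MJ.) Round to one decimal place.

4572.7 MJ

Runtime = 12 h/day × 365 days = 4380 h
Energy = 0.29 kW × 4380 h = 1270.2 kWh
= 1270.2 × 3.6 MJ = 4572.7 MJ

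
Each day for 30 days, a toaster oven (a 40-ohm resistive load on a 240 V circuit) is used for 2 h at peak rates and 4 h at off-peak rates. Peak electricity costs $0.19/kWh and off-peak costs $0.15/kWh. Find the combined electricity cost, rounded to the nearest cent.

Power = V²/R = 240²/40 = 1440 W = 1.44 kW
Peak energy = 1.44 kW × 2 h × 30 = 86.4 kWh
Off-peak energy = 1.44 kW × 4 h × 30 = 172.8 kWh
Cost = 86.4 × $0.19 + 172.8 × $0.15 = $16.416 + $25.92 = $42.34

$42.34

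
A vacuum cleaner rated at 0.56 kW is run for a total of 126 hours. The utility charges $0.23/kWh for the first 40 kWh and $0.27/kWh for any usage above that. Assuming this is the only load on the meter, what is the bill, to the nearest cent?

Energy = 0.56 kW × 126 h = 70.56 kWh
Tier 1 (0–40 kWh): 40 × $0.23 = $9.2
Above 40 kWh: 30.56 × $0.27 = $8.2512
Bill = $17.45

$17.45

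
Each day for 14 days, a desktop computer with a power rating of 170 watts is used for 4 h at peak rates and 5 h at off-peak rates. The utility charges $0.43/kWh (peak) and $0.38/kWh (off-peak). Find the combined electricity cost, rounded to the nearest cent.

Peak energy = 0.17 kW × 4 h × 14 = 9.52 kWh
Off-peak energy = 0.17 kW × 5 h × 14 = 11.9 kWh
Cost = 9.52 × $0.43 + 11.9 × $0.38 = $4.0936 + $4.522 = $8.62

$8.62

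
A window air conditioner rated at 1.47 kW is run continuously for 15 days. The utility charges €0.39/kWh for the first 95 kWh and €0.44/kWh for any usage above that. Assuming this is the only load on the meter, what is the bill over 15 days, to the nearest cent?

€228.10

Runtime = 24 h × 15 = 360 h
Energy = 1.47 kW × 360 h = 529.2 kWh
Tier 1 (0–95 kWh): 95 × €0.39 = €37.05
Above 95 kWh: 434.2 × €0.44 = €191.048
Bill = €228.10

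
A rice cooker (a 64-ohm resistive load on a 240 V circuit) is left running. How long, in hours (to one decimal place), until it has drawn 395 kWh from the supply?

438.9 h

Power = V²/R = 240²/64 = 900 W = 0.9 kW
Hours = 395 kWh ÷ 0.9 kW = 438.9 h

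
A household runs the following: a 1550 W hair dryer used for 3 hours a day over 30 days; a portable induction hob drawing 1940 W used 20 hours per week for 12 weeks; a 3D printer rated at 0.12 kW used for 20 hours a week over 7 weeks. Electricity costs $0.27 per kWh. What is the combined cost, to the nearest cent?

$167.91

hair dryer: Runtime = 3 h/day × 30 days = 90 h
hair dryer: 1.55 kW × 90 h = 139.5 kWh
portable induction hob: Runtime = 20 h/week × 12 weeks = 240 h
portable induction hob: 1.94 kW × 240 h = 465.6 kWh
3D printer: Runtime = 20 h/week × 7 weeks = 140 h
3D printer: 0.12 kW × 140 h = 16.8 kWh
Total energy = 621.9 kWh
Cost = 621.9 × $0.27 = $167.91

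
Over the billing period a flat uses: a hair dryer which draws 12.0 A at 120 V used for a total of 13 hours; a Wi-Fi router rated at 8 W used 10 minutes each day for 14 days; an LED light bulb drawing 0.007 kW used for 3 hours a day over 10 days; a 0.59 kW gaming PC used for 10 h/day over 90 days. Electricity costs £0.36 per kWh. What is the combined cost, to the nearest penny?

£197.98

hair dryer: Power = 12.0 A × 120 V = 1440 W = 1.44 kW
hair dryer: 1.44 kW × 13 h = 18.72 kWh
Wi-Fi router: Runtime = 10 min × 14 = 140 min = 2.333333… h
Wi-Fi router: 0.008 kW × 2.333333… h = 0.018666… kWh
LED light bulb: Runtime = 3 h/day × 10 days = 30 h
LED light bulb: 0.007 kW × 30 h = 0.21 kWh
gaming PC: Runtime = 10 h/day × 90 days = 900 h
gaming PC: 0.59 kW × 900 h = 531 kWh
Total energy = 549.948666… kWh
Cost = 549.948666… × £0.36 = £197.98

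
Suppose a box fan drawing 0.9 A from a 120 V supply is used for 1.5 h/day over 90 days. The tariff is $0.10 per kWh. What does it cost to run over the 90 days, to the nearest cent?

$1.46

Power = 0.9 A × 120 V = 108 W = 0.108 kW
Runtime = 1.5 h/day × 90 days = 135 h
Energy = 0.108 kW × 135 h = 14.58 kWh
Cost = 14.58 kWh × $0.10/kWh = $1.46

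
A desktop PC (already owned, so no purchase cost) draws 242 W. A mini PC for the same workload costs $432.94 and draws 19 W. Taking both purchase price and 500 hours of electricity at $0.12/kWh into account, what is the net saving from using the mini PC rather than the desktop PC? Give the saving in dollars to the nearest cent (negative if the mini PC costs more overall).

-$419.56

desktop PC: $0.00 + (242/1000) kW × 500 h × $0.12 = $0.00 + $14.52 = $14.52
mini PC: $432.94 + (19/1000) kW × 500 h × $0.12 = $432.94 + $1.14 = $434.08
Saving = $14.52 − $434.08 = −$419.56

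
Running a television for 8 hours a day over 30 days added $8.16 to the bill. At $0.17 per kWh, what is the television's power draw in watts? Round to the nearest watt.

Energy = $8.16 ÷ $0.17/kWh = 48 kWh
Runtime = 8 h/day × 30 days = 240 h
Power = 48 kWh ÷ 240 h = 0.2 kW = 200 W

200 W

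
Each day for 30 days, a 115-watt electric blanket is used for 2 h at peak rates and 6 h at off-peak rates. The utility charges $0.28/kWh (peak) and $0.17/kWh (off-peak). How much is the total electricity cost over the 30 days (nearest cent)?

$5.45

Peak energy = 0.115 kW × 2 h × 30 = 6.9 kWh
Off-peak energy = 0.115 kW × 6 h × 30 = 20.7 kWh
Cost = 6.9 × $0.28 + 20.7 × $0.17 = $1.932 + $3.519 = $5.45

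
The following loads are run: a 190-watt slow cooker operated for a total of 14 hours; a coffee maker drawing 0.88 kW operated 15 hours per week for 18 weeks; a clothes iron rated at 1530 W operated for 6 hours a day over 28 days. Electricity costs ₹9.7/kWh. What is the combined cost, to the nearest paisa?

slow cooker: 0.19 kW × 14 h = 2.66 kWh
coffee maker: Runtime = 15 h/week × 18 weeks = 270 h
coffee maker: 0.88 kW × 270 h = 237.6 kWh
clothes iron: Runtime = 6 h/day × 28 days = 168 h
clothes iron: 1.53 kW × 168 h = 257.04 kWh
Total energy = 497.3 kWh
Cost = 497.3 × ₹9.7 = ₹4823.81

₹4823.81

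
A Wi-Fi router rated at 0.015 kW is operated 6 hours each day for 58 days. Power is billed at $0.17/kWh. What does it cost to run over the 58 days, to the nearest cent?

Runtime = 6 h/day × 58 days = 348 h
Energy = 0.015 kW × 348 h = 5.22 kWh
Cost = 5.22 kWh × $0.17/kWh = $0.89

$0.89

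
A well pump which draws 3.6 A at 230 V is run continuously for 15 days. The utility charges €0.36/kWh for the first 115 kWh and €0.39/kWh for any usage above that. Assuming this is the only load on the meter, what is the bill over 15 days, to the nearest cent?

Power = 3.6 A × 230 V = 828 W = 0.828 kW
Runtime = 24 h × 15 = 360 h
Energy = 0.828 kW × 360 h = 298.08 kWh
Tier 1 (0–115 kWh): 115 × €0.36 = €41.4
Above 115 kWh: 183.08 × €0.39 = €71.4012
Bill = €112.80

€112.80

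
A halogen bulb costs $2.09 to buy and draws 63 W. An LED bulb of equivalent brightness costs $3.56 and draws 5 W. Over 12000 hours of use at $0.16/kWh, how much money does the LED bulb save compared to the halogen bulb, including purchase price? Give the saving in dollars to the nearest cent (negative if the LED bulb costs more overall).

$109.89

halogen bulb: $2.09 + (63/1000) kW × 12000 h × $0.16 = $2.09 + $120.96 = $123.05
LED bulb: $3.56 + (5/1000) kW × 12000 h × $0.16 = $3.56 + $9.6 = $13.16
Saving = $123.05 − $13.16 = $109.89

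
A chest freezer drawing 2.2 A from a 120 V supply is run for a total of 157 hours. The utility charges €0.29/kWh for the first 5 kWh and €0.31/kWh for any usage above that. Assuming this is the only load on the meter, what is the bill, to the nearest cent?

€12.75

Power = 2.2 A × 120 V = 264 W = 0.264 kW
Energy = 0.264 kW × 157 h = 41.448 kWh
Tier 1 (0–5 kWh): 5 × €0.29 = €1.45
Above 5 kWh: 36.448 × €0.31 = €11.29888
Bill = €12.75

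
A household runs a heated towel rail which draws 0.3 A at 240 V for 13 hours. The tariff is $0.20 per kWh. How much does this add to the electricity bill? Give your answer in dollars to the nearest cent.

Power = 0.3 A × 240 V = 72 W = 0.072 kW
Energy = 0.072 kW × 13 h = 0.936 kWh
Cost = 0.936 kWh × $0.20/kWh = $0.19

$0.19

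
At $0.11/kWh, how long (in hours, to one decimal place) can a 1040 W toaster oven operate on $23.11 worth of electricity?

202.0 h

Energy available = $23.11 ÷ $0.11/kWh = 210.0909 kWh
Hours = 210.0909 kWh ÷ 1.04 kW = 202.0 h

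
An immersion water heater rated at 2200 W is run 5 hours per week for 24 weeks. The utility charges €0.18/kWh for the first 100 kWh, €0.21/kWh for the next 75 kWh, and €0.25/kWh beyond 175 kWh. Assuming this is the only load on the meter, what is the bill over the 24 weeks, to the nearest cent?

Runtime = 5 h/week × 24 weeks = 120 h
Energy = 2.2 kW × 120 h = 264 kWh
Tier 1 (0–100 kWh): 100 × €0.18 = €18
Tier 2 (100–175 kWh): 75 × €0.21 = €15.75
Above 175 kWh: 89 × €0.25 = €22.25
Bill = €56.00

€56.00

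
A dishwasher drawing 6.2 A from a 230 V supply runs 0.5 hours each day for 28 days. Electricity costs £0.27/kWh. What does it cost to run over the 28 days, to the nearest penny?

Power = 6.2 A × 230 V = 1426 W = 1.426 kW
Runtime = 0.5 h/day × 28 days = 14 h
Energy = 1.426 kW × 14 h = 19.964 kWh
Cost = 19.964 kWh × £0.27/kWh = £5.39

£5.39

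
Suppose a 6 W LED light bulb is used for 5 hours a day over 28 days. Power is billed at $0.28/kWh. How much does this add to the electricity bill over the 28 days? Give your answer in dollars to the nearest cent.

$0.24

Runtime = 5 h/day × 28 days = 140 h
Energy = 0.006 kW × 140 h = 0.84 kWh
Cost = 0.84 kWh × $0.28/kWh = $0.24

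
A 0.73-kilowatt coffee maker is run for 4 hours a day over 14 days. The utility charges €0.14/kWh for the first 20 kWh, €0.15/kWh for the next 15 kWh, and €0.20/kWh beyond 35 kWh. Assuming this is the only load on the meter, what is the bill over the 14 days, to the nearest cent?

€6.23

Runtime = 4 h/day × 14 days = 56 h
Energy = 0.73 kW × 56 h = 40.88 kWh
Tier 1 (0–20 kWh): 20 × €0.14 = €2.8
Tier 2 (20–35 kWh): 15 × €0.15 = €2.25
Above 35 kWh: 5.88 × €0.20 = €1.176
Bill = €6.23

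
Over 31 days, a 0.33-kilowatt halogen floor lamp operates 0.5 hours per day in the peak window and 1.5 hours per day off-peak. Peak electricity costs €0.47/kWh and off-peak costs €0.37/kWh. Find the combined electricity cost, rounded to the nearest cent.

€8.08

Peak energy = 0.33 kW × 0.5 h × 31 = 5.115 kWh
Off-peak energy = 0.33 kW × 1.5 h × 31 = 15.345 kWh
Cost = 5.115 × €0.47 + 15.345 × €0.37 = €2.40405 + €5.67765 = €8.08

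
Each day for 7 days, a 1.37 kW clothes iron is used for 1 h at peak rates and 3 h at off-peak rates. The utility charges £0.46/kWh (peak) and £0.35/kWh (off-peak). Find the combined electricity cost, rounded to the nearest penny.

Peak energy = 1.37 kW × 1 h × 7 = 9.59 kWh
Off-peak energy = 1.37 kW × 3 h × 7 = 28.77 kWh
Cost = 9.59 × £0.46 + 28.77 × £0.35 = £4.4114 + £10.0695 = £14.48

£14.48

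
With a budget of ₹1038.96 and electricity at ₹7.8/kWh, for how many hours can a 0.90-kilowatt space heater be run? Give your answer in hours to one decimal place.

Energy available = ₹1038.96 ÷ ₹7.8/kWh = 133.2 kWh
Hours = 133.2 kWh ÷ 0.9 kW = 148.0 h

148.0 h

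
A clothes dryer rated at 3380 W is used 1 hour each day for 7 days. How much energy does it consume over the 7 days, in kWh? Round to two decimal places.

Runtime = 1 h/day × 7 days = 7 h
Energy = 3.38 kW × 7 h = 23.66 kWh

23.66 kWh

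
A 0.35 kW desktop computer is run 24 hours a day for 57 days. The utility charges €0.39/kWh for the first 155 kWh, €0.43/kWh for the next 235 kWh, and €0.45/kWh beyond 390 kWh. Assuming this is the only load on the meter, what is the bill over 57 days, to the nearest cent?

Runtime = 24 h × 57 = 1368 h
Energy = 0.35 kW × 1368 h = 478.8 kWh
Tier 1 (0–155 kWh): 155 × €0.39 = €60.45
Tier 2 (155–390 kWh): 235 × €0.43 = €101.05
Above 390 kWh: 88.8 × €0.45 = €39.96
Bill = €201.46

€201.46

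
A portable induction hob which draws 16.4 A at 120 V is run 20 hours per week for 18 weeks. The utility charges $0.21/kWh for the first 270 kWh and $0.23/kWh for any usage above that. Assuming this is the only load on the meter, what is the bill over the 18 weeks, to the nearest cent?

Power = 16.4 A × 120 V = 1968 W = 1.968 kW
Runtime = 20 h/week × 18 weeks = 360 h
Energy = 1.968 kW × 360 h = 708.48 kWh
Tier 1 (0–270 kWh): 270 × $0.21 = $56.7
Above 270 kWh: 438.48 × $0.23 = $100.8504
Bill = $157.55

$157.55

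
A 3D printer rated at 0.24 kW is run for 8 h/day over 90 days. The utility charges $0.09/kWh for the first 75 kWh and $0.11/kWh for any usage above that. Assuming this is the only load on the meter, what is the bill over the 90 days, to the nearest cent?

$17.51

Runtime = 8 h/day × 90 days = 720 h
Energy = 0.24 kW × 720 h = 172.8 kWh
Tier 1 (0–75 kWh): 75 × $0.09 = $6.75
Above 75 kWh: 97.8 × $0.11 = $10.758
Bill = $17.51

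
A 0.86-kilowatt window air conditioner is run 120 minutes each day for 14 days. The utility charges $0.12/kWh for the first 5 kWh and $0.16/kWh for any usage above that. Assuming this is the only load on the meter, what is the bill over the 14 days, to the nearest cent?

$3.65

Runtime = 120 min × 14 = 1680 min = 28 h
Energy = 0.86 kW × 28 h = 24.08 kWh
Tier 1 (0–5 kWh): 5 × $0.12 = $0.6
Above 5 kWh: 19.08 × $0.16 = $3.0528
Bill = $3.65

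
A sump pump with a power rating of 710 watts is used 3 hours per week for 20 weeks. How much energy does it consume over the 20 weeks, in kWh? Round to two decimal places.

42.60 kWh

Runtime = 3 h/week × 20 weeks = 60 h
Energy = 0.71 kW × 60 h = 42.6 kWh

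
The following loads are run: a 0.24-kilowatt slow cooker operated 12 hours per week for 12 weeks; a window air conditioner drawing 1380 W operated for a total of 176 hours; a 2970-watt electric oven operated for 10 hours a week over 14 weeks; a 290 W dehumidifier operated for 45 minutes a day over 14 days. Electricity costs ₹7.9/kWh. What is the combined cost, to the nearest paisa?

₹5500.65

slow cooker: Runtime = 12 h/week × 12 weeks = 144 h
slow cooker: 0.24 kW × 144 h = 34.56 kWh
window air conditioner: 1.38 kW × 176 h = 242.88 kWh
electric oven: Runtime = 10 h/week × 14 weeks = 140 h
electric oven: 2.97 kW × 140 h = 415.8 kWh
dehumidifier: Runtime = 45 min × 14 = 630 min = 10.5 h
dehumidifier: 0.29 kW × 10.5 h = 3.045 kWh
Total energy = 696.285 kWh
Cost = 696.285 × ₹7.9 = ₹5500.65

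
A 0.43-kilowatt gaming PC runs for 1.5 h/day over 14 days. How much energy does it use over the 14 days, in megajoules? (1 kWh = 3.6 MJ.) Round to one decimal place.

32.5 MJ

Runtime = 1.5 h/day × 14 days = 21 h
Energy = 0.43 kW × 21 h = 9.03 kWh
= 9.03 × 3.6 MJ = 32.5 MJ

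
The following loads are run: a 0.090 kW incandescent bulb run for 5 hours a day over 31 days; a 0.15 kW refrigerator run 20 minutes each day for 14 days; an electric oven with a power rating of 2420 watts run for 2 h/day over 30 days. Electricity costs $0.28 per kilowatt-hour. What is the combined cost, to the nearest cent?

incandescent bulb: Runtime = 5 h/day × 31 days = 155 h
incandescent bulb: 0.09 kW × 155 h = 13.95 kWh
refrigerator: Runtime = 20 min × 14 = 280 min = 4.666666… h
refrigerator: 0.15 kW × 4.666666… h = 0.7 kWh
electric oven: Runtime = 2 h/day × 30 days = 60 h
electric oven: 2.42 kW × 60 h = 145.2 kWh
Total energy = 159.85 kWh
Cost = 159.85 × $0.28 = $44.76

$44.76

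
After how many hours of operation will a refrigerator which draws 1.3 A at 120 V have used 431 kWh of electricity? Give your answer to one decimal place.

2762.8 h

Power = 1.3 A × 120 V = 156 W = 0.156 kW
Hours = 431 kWh ÷ 0.156 kW = 2762.8 h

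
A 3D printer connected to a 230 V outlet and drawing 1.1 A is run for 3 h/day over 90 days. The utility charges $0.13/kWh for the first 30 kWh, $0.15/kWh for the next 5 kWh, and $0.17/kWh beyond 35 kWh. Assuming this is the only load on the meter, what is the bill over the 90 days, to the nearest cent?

Power = 1.1 A × 230 V = 253 W = 0.253 kW
Runtime = 3 h/day × 90 days = 270 h
Energy = 0.253 kW × 270 h = 68.31 kWh
Tier 1 (0–30 kWh): 30 × $0.13 = $3.9
Tier 2 (30–35 kWh): 5 × $0.15 = $0.75
Above 35 kWh: 33.31 × $0.17 = $5.6627
Bill = $10.31

$10.31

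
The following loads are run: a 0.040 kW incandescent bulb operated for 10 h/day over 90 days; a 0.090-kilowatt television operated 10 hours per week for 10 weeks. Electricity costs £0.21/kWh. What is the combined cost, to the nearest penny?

£9.45

incandescent bulb: Runtime = 10 h/day × 90 days = 900 h
incandescent bulb: 0.04 kW × 900 h = 36 kWh
television: Runtime = 10 h/week × 10 weeks = 100 h
television: 0.09 kW × 100 h = 9 kWh
Total energy = 45 kWh
Cost = 45 × £0.21 = £9.45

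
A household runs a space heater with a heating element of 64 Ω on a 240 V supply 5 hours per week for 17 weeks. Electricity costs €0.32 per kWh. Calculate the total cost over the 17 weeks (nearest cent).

Power = V²/R = 240²/64 = 900 W = 0.9 kW
Runtime = 5 h/week × 17 weeks = 85 h
Energy = 0.9 kW × 85 h = 76.5 kWh
Cost = 76.5 kWh × €0.32/kWh = €24.48

€24.48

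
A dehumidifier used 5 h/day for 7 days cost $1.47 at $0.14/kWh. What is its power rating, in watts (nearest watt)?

300 W

Energy = $1.47 ÷ $0.14/kWh = 10.5 kWh
Runtime = 5 h/day × 7 days = 35 h
Power = 10.5 kWh ÷ 35 h = 0.3 kW = 300 W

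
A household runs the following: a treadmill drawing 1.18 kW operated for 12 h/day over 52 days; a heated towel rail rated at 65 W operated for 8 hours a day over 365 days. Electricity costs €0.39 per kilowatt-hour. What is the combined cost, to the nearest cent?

treadmill: Runtime = 12 h/day × 52 days = 624 h
treadmill: 1.18 kW × 624 h = 736.32 kWh
heated towel rail: Runtime = 8 h/day × 365 days = 2920 h
heated towel rail: 0.065 kW × 2920 h = 189.8 kWh
Total energy = 926.12 kWh
Cost = 926.12 × €0.39 = €361.19

€361.19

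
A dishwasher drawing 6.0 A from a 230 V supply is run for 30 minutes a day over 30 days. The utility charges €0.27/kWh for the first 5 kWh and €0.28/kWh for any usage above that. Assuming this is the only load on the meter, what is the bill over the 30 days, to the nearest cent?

€5.75

Power = 6.0 A × 230 V = 1380 W = 1.38 kW
Runtime = 30 min × 30 = 900 min = 15 h
Energy = 1.38 kW × 15 h = 20.7 kWh
Tier 1 (0–5 kWh): 5 × €0.27 = €1.35
Above 5 kWh: 15.7 × €0.28 = €4.396
Bill = €5.75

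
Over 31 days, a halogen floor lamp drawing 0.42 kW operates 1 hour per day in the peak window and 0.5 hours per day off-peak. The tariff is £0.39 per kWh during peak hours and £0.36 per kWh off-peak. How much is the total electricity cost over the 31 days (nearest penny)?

Peak energy = 0.42 kW × 1 h × 31 = 13.02 kWh
Off-peak energy = 0.42 kW × 0.5 h × 31 = 6.51 kWh
Cost = 13.02 × £0.39 + 6.51 × £0.36 = £5.0778 + £2.3436 = £7.42

£7.42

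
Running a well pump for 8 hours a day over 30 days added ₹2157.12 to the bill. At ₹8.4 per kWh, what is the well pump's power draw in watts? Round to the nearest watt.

1070 W

Energy = ₹2157.12 ÷ ₹8.4/kWh = 256.8 kWh
Runtime = 8 h/day × 30 days = 240 h
Power = 256.8 kWh ÷ 240 h = 1.07 kW = 1070 W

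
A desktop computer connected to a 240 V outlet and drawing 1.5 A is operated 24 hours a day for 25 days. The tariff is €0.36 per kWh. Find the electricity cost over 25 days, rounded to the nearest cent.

€77.76

Power = 1.5 A × 240 V = 360 W = 0.36 kW
Runtime = 24 h × 25 = 600 h
Energy = 0.36 kW × 600 h = 216 kWh
Cost = 216 kWh × €0.36/kWh = €77.76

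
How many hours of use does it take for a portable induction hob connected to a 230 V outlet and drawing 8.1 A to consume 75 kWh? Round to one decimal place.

40.3 h

Power = 8.1 A × 230 V = 1863 W = 1.863 kW
Hours = 75 kWh ÷ 1.863 kW = 40.3 h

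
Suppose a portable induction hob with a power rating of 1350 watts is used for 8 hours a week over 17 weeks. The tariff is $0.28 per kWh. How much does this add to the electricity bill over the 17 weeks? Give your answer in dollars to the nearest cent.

Runtime = 8 h/week × 17 weeks = 136 h
Energy = 1.35 kW × 136 h = 183.6 kWh
Cost = 183.6 kWh × $0.28/kWh = $51.41

$51.41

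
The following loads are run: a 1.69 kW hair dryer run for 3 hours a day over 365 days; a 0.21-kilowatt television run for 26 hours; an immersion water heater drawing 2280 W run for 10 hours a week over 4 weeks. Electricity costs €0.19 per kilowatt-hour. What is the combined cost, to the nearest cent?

hair dryer: Runtime = 3 h/day × 365 days = 1095 h
hair dryer: 1.69 kW × 1095 h = 1850.55 kWh
television: 0.21 kW × 26 h = 5.46 kWh
immersion water heater: Runtime = 10 h/week × 4 weeks = 40 h
immersion water heater: 2.28 kW × 40 h = 91.2 kWh
Total energy = 1947.21 kWh
Cost = 1947.21 × €0.19 = €369.97

€369.97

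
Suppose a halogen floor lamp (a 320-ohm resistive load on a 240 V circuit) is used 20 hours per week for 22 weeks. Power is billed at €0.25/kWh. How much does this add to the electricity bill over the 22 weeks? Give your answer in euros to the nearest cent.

Power = V²/R = 240²/320 = 180 W = 0.18 kW
Runtime = 20 h/week × 22 weeks = 440 h
Energy = 0.18 kW × 440 h = 79.2 kWh
Cost = 79.2 kWh × €0.25/kWh = €19.80

€19.80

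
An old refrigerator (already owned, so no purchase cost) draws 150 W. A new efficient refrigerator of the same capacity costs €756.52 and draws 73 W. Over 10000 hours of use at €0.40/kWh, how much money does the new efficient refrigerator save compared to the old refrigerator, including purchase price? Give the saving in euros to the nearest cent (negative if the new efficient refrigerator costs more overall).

old refrigerator: €0.00 + (150/1000) kW × 10000 h × €0.40 = €0.00 + €600 = €600
new efficient refrigerator: €756.52 + (73/1000) kW × 10000 h × €0.40 = €756.52 + €292 = €1048.52
Saving = €600 − €1048.52 = −€448.52

-€448.52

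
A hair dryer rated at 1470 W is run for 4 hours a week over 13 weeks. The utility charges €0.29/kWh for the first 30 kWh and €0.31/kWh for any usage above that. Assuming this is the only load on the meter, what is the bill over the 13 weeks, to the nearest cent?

Runtime = 4 h/week × 13 weeks = 52 h
Energy = 1.47 kW × 52 h = 76.44 kWh
Tier 1 (0–30 kWh): 30 × €0.29 = €8.7
Above 30 kWh: 46.44 × €0.31 = €14.3964
Bill = €23.10

€23.10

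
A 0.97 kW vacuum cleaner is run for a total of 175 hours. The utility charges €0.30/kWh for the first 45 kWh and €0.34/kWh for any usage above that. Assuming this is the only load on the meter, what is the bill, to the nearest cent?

€55.92

Energy = 0.97 kW × 175 h = 169.75 kWh
Tier 1 (0–45 kWh): 45 × €0.30 = €13.5
Above 45 kWh: 124.75 × €0.34 = €42.415
Bill = €55.92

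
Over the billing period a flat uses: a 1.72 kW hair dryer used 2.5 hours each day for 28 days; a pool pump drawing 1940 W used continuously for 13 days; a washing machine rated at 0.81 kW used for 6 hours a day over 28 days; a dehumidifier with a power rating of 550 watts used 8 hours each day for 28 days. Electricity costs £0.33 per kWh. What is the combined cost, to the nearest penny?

hair dryer: Runtime = 2.5 h/day × 28 days = 70 h
hair dryer: 1.72 kW × 70 h = 120.4 kWh
pool pump: Runtime = 24 h × 13 = 312 h
pool pump: 1.94 kW × 312 h = 605.28 kWh
washing machine: Runtime = 6 h/day × 28 days = 168 h
washing machine: 0.81 kW × 168 h = 136.08 kWh
dehumidifier: Runtime = 8 h/day × 28 days = 224 h
dehumidifier: 0.55 kW × 224 h = 123.2 kWh
Total energy = 984.96 kWh
Cost = 984.96 × £0.33 = £325.04

£325.04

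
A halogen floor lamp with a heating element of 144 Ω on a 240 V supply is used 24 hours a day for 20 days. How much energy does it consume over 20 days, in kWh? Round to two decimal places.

Power = V²/R = 240²/144 = 400 W = 0.4 kW
Runtime = 24 h × 20 = 480 h
Energy = 0.4 kW × 480 h = 192 kWh

192.00 kWh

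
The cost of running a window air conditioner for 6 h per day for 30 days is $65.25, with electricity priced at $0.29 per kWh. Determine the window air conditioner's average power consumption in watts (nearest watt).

1250 W

Energy = $65.25 ÷ $0.29/kWh = 225 kWh
Runtime = 6 h/day × 30 days = 180 h
Power = 225 kWh ÷ 180 h = 1.25 kW = 1250 W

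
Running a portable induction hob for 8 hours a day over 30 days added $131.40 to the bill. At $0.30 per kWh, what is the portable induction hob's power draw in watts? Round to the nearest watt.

1825 W

Energy = $131.40 ÷ $0.30/kWh = 438 kWh
Runtime = 8 h/day × 30 days = 240 h
Power = 438 kWh ÷ 240 h = 1.825 kW = 1825 W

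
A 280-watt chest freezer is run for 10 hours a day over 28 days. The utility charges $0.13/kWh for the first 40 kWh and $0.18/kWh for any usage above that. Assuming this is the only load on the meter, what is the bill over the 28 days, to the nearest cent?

Runtime = 10 h/day × 28 days = 280 h
Energy = 0.28 kW × 280 h = 78.4 kWh
Tier 1 (0–40 kWh): 40 × $0.13 = $5.2
Above 40 kWh: 38.4 × $0.18 = $6.912
Bill = $12.11

$12.11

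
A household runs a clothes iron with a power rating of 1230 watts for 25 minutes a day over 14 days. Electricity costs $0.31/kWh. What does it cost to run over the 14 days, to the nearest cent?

Runtime = 25 min × 14 = 350 min = 5.833333… h
Energy = 1.23 kW × 5.833333… h = 7.175 kWh
Cost = 7.175 kWh × $0.31/kWh = $2.22

$2.22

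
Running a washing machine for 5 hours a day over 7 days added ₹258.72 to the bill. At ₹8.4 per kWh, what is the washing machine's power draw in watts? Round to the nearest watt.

Energy = ₹258.72 ÷ ₹8.4/kWh = 30.8 kWh
Runtime = 5 h/day × 7 days = 35 h
Power = 30.8 kWh ÷ 35 h = 0.88 kW = 880 W

880 W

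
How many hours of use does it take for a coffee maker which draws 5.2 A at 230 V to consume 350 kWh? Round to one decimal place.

Power = 5.2 A × 230 V = 1196 W = 1.196 kW
Hours = 350 kWh ÷ 1.196 kW = 292.6 h

292.6 h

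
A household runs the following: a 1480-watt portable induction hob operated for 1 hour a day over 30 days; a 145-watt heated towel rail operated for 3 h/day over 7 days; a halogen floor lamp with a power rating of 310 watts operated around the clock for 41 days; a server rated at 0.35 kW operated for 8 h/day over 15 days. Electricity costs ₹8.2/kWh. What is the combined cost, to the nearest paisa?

₹3234.78

portable induction hob: Runtime = 1 h/day × 30 days = 30 h
portable induction hob: 1.48 kW × 30 h = 44.4 kWh
heated towel rail: Runtime = 3 h/day × 7 days = 21 h
heated towel rail: 0.145 kW × 21 h = 3.045 kWh
halogen floor lamp: Runtime = 24 h × 41 = 984 h
halogen floor lamp: 0.31 kW × 984 h = 305.04 kWh
server: Runtime = 8 h/day × 15 days = 120 h
server: 0.35 kW × 120 h = 42 kWh
Total energy = 394.485 kWh
Cost = 394.485 × ₹8.2 = ₹3234.78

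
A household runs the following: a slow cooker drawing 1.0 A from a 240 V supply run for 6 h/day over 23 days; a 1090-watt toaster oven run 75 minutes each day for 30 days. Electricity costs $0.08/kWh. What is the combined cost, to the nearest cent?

$5.92

slow cooker: Power = 1.0 A × 240 V = 240 W = 0.24 kW
slow cooker: Runtime = 6 h/day × 23 days = 138 h
slow cooker: 0.24 kW × 138 h = 33.12 kWh
toaster oven: Runtime = 75 min × 30 = 2250 min = 37.5 h
toaster oven: 1.09 kW × 37.5 h = 40.875 kWh
Total energy = 73.995 kWh
Cost = 73.995 × $0.08 = $5.92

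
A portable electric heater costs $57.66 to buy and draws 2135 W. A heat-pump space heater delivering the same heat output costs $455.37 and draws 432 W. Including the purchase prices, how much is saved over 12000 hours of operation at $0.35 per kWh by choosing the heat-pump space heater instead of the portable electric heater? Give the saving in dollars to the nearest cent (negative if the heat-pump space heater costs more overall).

$6754.89

portable electric heater: $57.66 + (2135/1000) kW × 12000 h × $0.35 = $57.66 + $8967 = $9024.66
heat-pump space heater: $455.37 + (432/1000) kW × 12000 h × $0.35 = $455.37 + $1814.4 = $2269.77
Saving = $9024.66 − $2269.77 = $6754.89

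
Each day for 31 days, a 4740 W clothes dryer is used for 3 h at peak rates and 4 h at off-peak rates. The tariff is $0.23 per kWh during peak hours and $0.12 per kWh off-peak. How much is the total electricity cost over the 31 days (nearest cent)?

Peak energy = 4.74 kW × 3 h × 31 = 440.82 kWh
Off-peak energy = 4.74 kW × 4 h × 31 = 587.76 kWh
Cost = 440.82 × $0.23 + 587.76 × $0.12 = $101.3886 + $70.5312 = $171.92

$171.92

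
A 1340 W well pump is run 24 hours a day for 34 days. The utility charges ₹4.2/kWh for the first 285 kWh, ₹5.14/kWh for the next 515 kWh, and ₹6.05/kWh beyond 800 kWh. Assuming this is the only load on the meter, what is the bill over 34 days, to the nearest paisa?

₹5619.41

Runtime = 24 h × 34 = 816 h
Energy = 1.34 kW × 816 h = 1093.44 kWh
Tier 1 (0–285 kWh): 285 × ₹4.2 = ₹1197
Tier 2 (285–800 kWh): 515 × ₹5.14 = ₹2647.1
Above 800 kWh: 293.44 × ₹6.05 = ₹1775.312
Bill = ₹5619.41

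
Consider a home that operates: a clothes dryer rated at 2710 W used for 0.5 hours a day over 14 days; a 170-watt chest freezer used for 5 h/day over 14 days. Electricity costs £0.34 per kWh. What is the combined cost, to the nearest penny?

clothes dryer: Runtime = 0.5 h/day × 14 days = 7 h
clothes dryer: 2.71 kW × 7 h = 18.97 kWh
chest freezer: Runtime = 5 h/day × 14 days = 70 h
chest freezer: 0.17 kW × 70 h = 11.9 kWh
Total energy = 30.87 kWh
Cost = 30.87 × £0.34 = £10.50

£10.50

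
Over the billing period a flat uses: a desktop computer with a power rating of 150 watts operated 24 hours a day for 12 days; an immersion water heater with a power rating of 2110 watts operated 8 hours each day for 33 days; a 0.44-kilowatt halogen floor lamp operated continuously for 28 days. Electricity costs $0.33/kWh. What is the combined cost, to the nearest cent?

desktop computer: Runtime = 24 h × 12 = 288 h
desktop computer: 0.15 kW × 288 h = 43.2 kWh
immersion water heater: Runtime = 8 h/day × 33 days = 264 h
immersion water heater: 2.11 kW × 264 h = 557.04 kWh
halogen floor lamp: Runtime = 24 h × 28 = 672 h
halogen floor lamp: 0.44 kW × 672 h = 295.68 kWh
Total energy = 895.92 kWh
Cost = 895.92 × $0.33 = $295.65

$295.65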